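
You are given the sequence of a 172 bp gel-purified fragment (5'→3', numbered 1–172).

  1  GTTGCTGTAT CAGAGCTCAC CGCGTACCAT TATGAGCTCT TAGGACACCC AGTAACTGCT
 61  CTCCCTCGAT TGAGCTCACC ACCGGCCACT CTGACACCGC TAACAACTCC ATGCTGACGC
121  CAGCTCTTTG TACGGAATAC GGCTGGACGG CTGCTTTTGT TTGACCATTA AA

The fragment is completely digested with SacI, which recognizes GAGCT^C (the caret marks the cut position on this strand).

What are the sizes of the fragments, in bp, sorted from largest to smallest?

96, 38, 21, 17 bp

SacI sites (GAGCTC) start at positions 13, 34, 72.
SacI cuts after base 5 of each site (before the last base), so after positions 17, 38, 76.
Linear molecule, 3 cuts → 4 fragments:
  1–17 → 17 bp
  18–38 → 21 bp
  39–76 → 38 bp
  77–172 → 96 bp
Sorted largest to smallest: 96, 38, 21, 17 bp.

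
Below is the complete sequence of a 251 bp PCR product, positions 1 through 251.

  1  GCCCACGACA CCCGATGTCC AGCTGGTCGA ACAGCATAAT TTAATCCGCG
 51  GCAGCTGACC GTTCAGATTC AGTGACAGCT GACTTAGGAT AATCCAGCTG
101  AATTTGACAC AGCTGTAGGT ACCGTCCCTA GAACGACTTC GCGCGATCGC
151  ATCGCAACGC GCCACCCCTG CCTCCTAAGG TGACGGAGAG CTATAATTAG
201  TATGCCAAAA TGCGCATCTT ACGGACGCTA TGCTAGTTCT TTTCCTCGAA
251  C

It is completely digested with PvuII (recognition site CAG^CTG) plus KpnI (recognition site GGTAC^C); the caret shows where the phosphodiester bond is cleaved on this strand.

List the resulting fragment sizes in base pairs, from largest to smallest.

129, 32, 24, 22, 19, 15, 10 bp

PvuII sites (CAGCTG) start at positions 20, 52, 76, 95, 110.
PvuII cuts after base 3 of each site, so after positions 22, 54, 78, 97, 112.
The KpnI site (GGTACC) starts at position 118.
KpnI cuts after base 5 of each site (before the last base), so after position 122.
Combined cut positions: 22, 54, 78, 97, 112, 122.
Linear molecule, 6 cuts → 7 fragments:
  1–22 → 22 bp
  23–54 → 32 bp
  55–78 → 24 bp
  79–97 → 19 bp
  98–112 → 15 bp
  113–122 → 10 bp
  123–251 → 129 bp
Sorted largest to smallest: 129, 32, 24, 22, 19, 15, 10 bp.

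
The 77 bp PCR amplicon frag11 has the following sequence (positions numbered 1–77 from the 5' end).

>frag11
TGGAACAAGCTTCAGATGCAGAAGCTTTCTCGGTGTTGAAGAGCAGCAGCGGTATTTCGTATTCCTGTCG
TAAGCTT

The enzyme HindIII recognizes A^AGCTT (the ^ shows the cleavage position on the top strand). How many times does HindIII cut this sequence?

3

AAGCTT occurs starting at positions 7, 22, 72.
HindIII cuts at 3 sites.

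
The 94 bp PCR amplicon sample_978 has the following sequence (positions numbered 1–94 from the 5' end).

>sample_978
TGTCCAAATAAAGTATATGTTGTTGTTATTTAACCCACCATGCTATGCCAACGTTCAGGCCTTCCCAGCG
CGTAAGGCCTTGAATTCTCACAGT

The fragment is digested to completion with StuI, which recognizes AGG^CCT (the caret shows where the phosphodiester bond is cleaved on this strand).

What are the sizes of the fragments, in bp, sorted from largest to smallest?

59, 18, 17 bp

StuI sites (AGGCCT) start at positions 57, 75.
StuI cuts after base 3 of each site, so after positions 59, 77.
Linear molecule, 2 cuts → 3 fragments:
  1–59 → 59 bp
  60–77 → 18 bp
  78–94 → 17 bp
Sorted largest to smallest: 59, 18, 17 bp.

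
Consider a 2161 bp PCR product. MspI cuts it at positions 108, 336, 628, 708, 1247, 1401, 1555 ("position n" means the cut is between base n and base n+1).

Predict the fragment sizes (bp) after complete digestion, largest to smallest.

Linear molecule, 7 cuts → 8 fragments:
  108 − 0 = 108 bp
  336 − 108 = 228 bp
  628 − 336 = 292 bp
  708 − 628 = 80 bp
  1247 − 708 = 539 bp
  1401 − 1247 = 154 bp
  1555 − 1401 = 154 bp
  2161 − 1555 = 606 bp
Sorted largest to smallest: 606, 539, 292, 228, 154, 154, 108, 80 bp.

606, 539, 292, 228, 154, 154, 108, 80 bp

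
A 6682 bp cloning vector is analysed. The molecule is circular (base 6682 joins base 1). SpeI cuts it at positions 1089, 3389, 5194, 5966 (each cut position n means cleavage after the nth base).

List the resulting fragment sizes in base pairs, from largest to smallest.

2300, 1805, 1805, 772 bp

Circular molecule, 4 cuts → 4 fragments:
  3389 − 1089 = 2300 bp
  5194 − 3389 = 1805 bp
  5966 − 5194 = 772 bp
  wrap: 6682 − 5966 + 1089 = 1805 bp
Sorted largest to smallest: 2300, 1805, 1805, 772 bp.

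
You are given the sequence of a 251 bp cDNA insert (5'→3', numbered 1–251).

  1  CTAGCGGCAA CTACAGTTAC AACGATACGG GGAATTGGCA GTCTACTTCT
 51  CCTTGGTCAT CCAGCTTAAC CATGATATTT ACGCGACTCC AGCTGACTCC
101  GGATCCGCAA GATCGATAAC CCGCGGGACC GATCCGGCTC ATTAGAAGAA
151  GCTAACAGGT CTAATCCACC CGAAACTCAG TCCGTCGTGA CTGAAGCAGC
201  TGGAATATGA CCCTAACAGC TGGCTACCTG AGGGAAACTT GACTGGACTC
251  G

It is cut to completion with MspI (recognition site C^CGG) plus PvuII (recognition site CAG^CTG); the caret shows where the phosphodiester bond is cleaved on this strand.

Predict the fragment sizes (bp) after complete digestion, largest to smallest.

92, 65, 35, 32, 20, 7 bp

MspI sites (CCGG) start at positions 99, 134.
MspI cuts after the first base of each site, so after positions 99, 134.
PvuII sites (CAGCTG) start at positions 90, 197, 217.
PvuII cuts after base 3 of each site, so after positions 92, 199, 219.
Combined cut positions: 92, 99, 134, 199, 219.
Linear molecule, 5 cuts → 6 fragments:
  1–92 → 92 bp
  93–99 → 7 bp
  100–134 → 35 bp
  135–199 → 65 bp
  200–219 → 20 bp
  220–251 → 32 bp
Sorted largest to smallest: 92, 65, 35, 32, 20, 7 bp.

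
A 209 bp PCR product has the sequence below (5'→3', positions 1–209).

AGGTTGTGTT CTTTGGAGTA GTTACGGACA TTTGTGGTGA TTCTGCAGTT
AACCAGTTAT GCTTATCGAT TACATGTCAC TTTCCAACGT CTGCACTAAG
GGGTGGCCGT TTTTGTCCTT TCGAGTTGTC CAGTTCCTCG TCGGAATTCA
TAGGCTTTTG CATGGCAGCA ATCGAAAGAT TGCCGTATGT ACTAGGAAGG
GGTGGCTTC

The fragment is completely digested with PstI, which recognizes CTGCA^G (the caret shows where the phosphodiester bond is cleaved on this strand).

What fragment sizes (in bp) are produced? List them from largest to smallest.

The PstI site (CTGCAG) starts at position 43.
PstI cuts after base 5 of each site (before the last base), so after position 47.
Linear molecule, 1 cut → 2 fragments:
  1–47 → 47 bp
  48–209 → 162 bp
Sorted largest to smallest: 162, 47 bp.

162, 47 bp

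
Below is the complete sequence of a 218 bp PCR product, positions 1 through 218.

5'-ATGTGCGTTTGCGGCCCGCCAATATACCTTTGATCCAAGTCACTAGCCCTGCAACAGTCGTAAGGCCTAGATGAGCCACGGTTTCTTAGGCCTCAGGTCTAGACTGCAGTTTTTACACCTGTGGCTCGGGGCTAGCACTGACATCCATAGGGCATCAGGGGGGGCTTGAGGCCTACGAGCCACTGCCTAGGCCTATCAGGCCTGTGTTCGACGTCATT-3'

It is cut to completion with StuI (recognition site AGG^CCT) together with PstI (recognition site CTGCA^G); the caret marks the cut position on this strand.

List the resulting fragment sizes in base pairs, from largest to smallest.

StuI sites (AGGCCT) start at positions 63, 88, 169, 189, 198.
StuI cuts after base 3 of each site, so after positions 65, 90, 171, 191, 200.
The PstI site (CTGCAG) starts at position 104.
PstI cuts after base 5 of each site (before the last base), so after position 108.
Combined cut positions: 65, 90, 108, 171, 191, 200.
Linear molecule, 6 cuts → 7 fragments:
  1–65 → 65 bp
  66–90 → 25 bp
  91–108 → 18 bp
  109–171 → 63 bp
  172–191 → 20 bp
  192–200 → 9 bp
  201–218 → 18 bp
Sorted largest to smallest: 65, 63, 25, 20, 18, 18, 9 bp.

65, 63, 25, 20, 18, 18, 9 bp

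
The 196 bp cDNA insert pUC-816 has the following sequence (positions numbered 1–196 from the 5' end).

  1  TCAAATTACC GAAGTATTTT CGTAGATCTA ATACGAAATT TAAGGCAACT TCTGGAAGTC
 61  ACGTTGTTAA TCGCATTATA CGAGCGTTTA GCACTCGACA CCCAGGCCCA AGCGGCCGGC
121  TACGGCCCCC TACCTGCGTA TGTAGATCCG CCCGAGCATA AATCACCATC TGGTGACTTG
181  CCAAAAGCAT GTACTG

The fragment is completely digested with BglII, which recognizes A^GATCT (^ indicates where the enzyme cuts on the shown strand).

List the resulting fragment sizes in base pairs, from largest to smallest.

The BglII site (AGATCT) starts at position 24.
BglII cuts after the first base of each site, so after position 24.
Linear molecule, 1 cut → 2 fragments:
  1–24 → 24 bp
  25–196 → 172 bp
Sorted largest to smallest: 172, 24 bp.

172, 24 bp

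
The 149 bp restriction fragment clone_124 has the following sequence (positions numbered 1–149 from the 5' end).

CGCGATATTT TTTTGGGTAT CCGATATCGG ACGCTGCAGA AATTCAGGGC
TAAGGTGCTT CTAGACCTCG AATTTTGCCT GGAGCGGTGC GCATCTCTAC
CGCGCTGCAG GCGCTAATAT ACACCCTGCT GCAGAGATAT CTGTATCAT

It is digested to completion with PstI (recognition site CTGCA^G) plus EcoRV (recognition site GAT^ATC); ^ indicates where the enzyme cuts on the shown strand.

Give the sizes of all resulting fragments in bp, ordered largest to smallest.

PstI sites (CTGCAG) start at positions 34, 105, 129.
PstI cuts after base 5 of each site (before the last base), so after positions 38, 109, 133.
EcoRV sites (GATATC) start at positions 23, 136.
EcoRV cuts after base 3 of each site, so after positions 25, 138.
Combined cut positions: 25, 38, 109, 133, 138.
Linear molecule, 5 cuts → 6 fragments:
  1–25 → 25 bp
  26–38 → 13 bp
  39–109 → 71 bp
  110–133 → 24 bp
  134–138 → 5 bp
  139–149 → 11 bp
Sorted largest to smallest: 71, 25, 24, 13, 11, 5 bp.

71, 25, 24, 13, 11, 5 bp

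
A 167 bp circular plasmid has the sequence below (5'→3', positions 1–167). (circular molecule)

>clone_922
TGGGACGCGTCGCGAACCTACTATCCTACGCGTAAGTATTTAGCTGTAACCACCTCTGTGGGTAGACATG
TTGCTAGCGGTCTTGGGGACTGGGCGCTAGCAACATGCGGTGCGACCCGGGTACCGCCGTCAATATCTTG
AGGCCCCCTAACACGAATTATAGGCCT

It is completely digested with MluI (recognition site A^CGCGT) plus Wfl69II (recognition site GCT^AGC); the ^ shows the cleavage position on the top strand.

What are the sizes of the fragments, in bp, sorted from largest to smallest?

MluI sites (ACGCGT) start at positions 5, 28.
MluI cuts after the first base of each site, so after positions 5, 28.
Wfl69II sites (GCTAGC) start at positions 73, 96.
Wfl69II cuts after base 3 of each site, so after positions 75, 98.
Combined cut positions: 5, 28, 75, 98.
Circular molecule, 4 cuts → 4 fragments:
  6–28 → 23 bp
  29–75 → 47 bp
  76–98 → 23 bp
  99–167 then 1–5 → 69 + 5 = 74 bp
Sorted largest to smallest: 74, 47, 23, 23 bp.

74, 47, 23, 23 bp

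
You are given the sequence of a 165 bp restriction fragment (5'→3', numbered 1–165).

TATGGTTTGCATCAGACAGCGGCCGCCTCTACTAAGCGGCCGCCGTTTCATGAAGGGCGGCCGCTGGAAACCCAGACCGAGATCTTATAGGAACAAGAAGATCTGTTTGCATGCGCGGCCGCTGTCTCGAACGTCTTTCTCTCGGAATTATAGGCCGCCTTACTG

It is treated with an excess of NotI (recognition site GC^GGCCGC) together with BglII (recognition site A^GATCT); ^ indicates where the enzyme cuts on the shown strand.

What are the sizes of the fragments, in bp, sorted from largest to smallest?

NotI sites (GCGGCCGC) start at positions 19, 36, 57, 115.
NotI cuts after base 2 of each site, so after positions 20, 37, 58, 116.
BglII sites (AGATCT) start at positions 80, 99.
BglII cuts after the first base of each site, so after positions 80, 99.
Combined cut positions: 20, 37, 58, 80, 99, 116.
Linear molecule, 6 cuts → 7 fragments:
  1–20 → 20 bp
  21–37 → 17 bp
  38–58 → 21 bp
  59–80 → 22 bp
  81–99 → 19 bp
  100–116 → 17 bp
  117–165 → 49 bp
Sorted largest to smallest: 49, 22, 21, 20, 19, 17, 17 bp.

49, 22, 21, 20, 19, 17, 17 bp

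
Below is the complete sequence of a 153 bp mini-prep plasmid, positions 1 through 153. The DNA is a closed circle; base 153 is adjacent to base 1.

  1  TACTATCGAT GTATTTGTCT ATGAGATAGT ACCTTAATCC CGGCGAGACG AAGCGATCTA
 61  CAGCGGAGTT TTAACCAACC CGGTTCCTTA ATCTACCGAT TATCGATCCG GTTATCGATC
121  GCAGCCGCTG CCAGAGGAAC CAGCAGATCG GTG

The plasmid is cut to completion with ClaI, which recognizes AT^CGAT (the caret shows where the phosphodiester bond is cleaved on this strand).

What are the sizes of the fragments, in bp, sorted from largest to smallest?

ClaI sites (ATCGAT) start at positions 5, 102, 114.
ClaI cuts after base 2 of each site, so after positions 6, 103, 115.
Circular molecule, 3 cuts → 3 fragments:
  7–103 → 97 bp
  104–115 → 12 bp
  116–153 then 1–6 → 38 + 6 = 44 bp
Sorted largest to smallest: 97, 44, 12 bp.

97, 44, 12 bp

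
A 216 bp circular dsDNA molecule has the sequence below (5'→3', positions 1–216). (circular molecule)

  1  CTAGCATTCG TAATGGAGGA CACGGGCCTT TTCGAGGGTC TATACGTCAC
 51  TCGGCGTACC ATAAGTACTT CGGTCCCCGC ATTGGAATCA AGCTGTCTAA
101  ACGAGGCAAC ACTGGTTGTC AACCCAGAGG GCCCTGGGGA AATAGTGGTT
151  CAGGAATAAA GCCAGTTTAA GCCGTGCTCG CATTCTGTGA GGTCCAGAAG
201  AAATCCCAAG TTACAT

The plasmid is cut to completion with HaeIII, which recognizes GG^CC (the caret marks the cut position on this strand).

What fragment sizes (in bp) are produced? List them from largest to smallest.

HaeIII sites (GGCC) start at positions 25, 130.
HaeIII cuts after base 2 of each site, so after positions 26, 131.
Circular molecule, 2 cuts → 2 fragments:
  27–131 → 105 bp
  132–216 then 1–26 → 85 + 26 = 111 bp
Sorted largest to smallest: 111, 105 bp.

111, 105 bp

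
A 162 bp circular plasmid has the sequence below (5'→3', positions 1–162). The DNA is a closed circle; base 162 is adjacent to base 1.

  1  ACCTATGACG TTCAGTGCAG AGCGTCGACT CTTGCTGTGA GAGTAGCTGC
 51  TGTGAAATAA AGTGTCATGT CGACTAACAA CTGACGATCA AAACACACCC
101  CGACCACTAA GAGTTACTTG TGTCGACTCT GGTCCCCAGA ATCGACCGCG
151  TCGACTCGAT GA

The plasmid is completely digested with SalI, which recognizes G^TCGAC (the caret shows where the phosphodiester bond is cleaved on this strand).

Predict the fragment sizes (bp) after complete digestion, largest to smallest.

53, 45, 36, 28 bp

SalI sites (GTCGAC) start at positions 24, 69, 122, 150.
SalI cuts after the first base of each site, so after positions 24, 69, 122, 150.
Circular molecule, 4 cuts → 4 fragments:
  25–69 → 45 bp
  70–122 → 53 bp
  123–150 → 28 bp
  151–162 then 1–24 → 12 + 24 = 36 bp
Sorted largest to smallest: 53, 45, 36, 28 bp.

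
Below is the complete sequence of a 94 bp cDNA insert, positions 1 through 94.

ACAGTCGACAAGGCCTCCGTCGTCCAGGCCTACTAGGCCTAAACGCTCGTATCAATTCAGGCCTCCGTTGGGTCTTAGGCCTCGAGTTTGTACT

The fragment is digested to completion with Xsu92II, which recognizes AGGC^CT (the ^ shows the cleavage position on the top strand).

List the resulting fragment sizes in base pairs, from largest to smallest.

Xsu92II sites (AGGCCT) start at positions 11, 26, 35, 59, 77.
Xsu92II cuts after base 4 of each site, so after positions 14, 29, 38, 62, 80.
Linear molecule, 5 cuts → 6 fragments:
  1–14 → 14 bp
  15–29 → 15 bp
  30–38 → 9 bp
  39–62 → 24 bp
  63–80 → 18 bp
  81–94 → 14 bp
Sorted largest to smallest: 24, 18, 15, 14, 14, 9 bp.

24, 18, 15, 14, 14, 9 bp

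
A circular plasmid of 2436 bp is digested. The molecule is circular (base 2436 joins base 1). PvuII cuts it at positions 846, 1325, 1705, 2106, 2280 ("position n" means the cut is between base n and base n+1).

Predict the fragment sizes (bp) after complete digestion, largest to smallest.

Circular molecule, 5 cuts → 5 fragments:
  1325 − 846 = 479 bp
  1705 − 1325 = 380 bp
  2106 − 1705 = 401 bp
  2280 − 2106 = 174 bp
  wrap: 2436 − 2280 + 846 = 1002 bp
Sorted largest to smallest: 1002, 479, 401, 380, 174 bp.

1002, 479, 401, 380, 174 bp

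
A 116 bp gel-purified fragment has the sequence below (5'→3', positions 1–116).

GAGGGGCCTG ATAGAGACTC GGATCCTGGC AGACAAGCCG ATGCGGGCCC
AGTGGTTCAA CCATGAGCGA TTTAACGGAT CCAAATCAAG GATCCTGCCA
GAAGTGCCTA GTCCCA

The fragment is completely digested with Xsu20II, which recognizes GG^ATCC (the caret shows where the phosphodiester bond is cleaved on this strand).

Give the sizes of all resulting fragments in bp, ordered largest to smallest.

56, 25, 22, 13 bp

Xsu20II sites (GGATCC) start at positions 21, 77, 90.
Xsu20II cuts after base 2 of each site, so after positions 22, 78, 91.
Linear molecule, 3 cuts → 4 fragments:
  1–22 → 22 bp
  23–78 → 56 bp
  79–91 → 13 bp
  92–116 → 25 bp
Sorted largest to smallest: 56, 25, 22, 13 bp.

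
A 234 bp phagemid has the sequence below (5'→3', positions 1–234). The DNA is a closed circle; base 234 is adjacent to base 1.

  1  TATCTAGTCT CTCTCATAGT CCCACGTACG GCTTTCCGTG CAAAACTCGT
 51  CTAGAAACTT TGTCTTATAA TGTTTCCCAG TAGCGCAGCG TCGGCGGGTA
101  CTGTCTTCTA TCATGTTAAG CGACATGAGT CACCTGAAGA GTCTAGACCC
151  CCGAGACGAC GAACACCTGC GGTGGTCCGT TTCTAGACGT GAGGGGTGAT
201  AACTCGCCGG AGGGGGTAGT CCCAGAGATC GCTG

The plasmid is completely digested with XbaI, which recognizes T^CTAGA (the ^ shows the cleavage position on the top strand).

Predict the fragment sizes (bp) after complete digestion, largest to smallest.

XbaI sites (TCTAGA) start at positions 50, 142, 182.
XbaI cuts after the first base of each site, so after positions 50, 142, 182.
Circular molecule, 3 cuts → 3 fragments:
  51–142 → 92 bp
  143–182 → 40 bp
  183–234 then 1–50 → 52 + 50 = 102 bp
Sorted largest to smallest: 102, 92, 40 bp.

102, 92, 40 bp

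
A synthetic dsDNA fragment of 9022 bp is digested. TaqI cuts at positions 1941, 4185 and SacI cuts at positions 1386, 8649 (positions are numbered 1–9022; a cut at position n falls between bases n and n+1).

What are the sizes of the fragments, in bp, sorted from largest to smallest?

Combined cut positions (sorted): 1386, 1941, 4185, 8649.
Linear molecule, 4 cuts → 5 fragments:
  1386 − 0 = 1386 bp
  1941 − 1386 = 555 bp
  4185 − 1941 = 2244 bp
  8649 − 4185 = 4464 bp
  9022 − 8649 = 373 bp
Sorted largest to smallest: 4464, 2244, 1386, 555, 373 bp.

4464, 2244, 1386, 555, 373 bp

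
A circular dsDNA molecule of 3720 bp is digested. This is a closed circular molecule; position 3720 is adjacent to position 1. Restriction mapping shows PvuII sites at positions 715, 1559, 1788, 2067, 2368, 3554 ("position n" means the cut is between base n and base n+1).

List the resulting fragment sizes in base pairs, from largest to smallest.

Circular molecule, 6 cuts → 6 fragments:
  1559 − 715 = 844 bp
  1788 − 1559 = 229 bp
  2067 − 1788 = 279 bp
  2368 − 2067 = 301 bp
  3554 − 2368 = 1186 bp
  wrap: 3720 − 3554 + 715 = 881 bp
Sorted largest to smallest: 1186, 881, 844, 301, 279, 229 bp.

1186, 881, 844, 301, 279, 229 bp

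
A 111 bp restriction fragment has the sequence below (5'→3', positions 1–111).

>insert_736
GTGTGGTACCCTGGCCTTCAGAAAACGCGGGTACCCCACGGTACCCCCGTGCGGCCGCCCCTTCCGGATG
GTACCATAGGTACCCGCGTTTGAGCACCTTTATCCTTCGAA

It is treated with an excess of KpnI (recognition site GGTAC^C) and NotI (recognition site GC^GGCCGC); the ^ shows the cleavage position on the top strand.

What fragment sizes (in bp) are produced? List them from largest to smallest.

28, 25, 22, 10, 9, 9, 8 bp

KpnI sites (GGTACC) start at positions 5, 30, 40, 70, 79.
KpnI cuts after base 5 of each site (before the last base), so after positions 9, 34, 44, 74, 83.
The NotI site (GCGGCCGC) starts at position 51.
NotI cuts after base 2 of each site, so after position 52.
Combined cut positions: 9, 34, 44, 52, 74, 83.
Linear molecule, 6 cuts → 7 fragments:
  1–9 → 9 bp
  10–34 → 25 bp
  35–44 → 10 bp
  45–52 → 8 bp
  53–74 → 22 bp
  75–83 → 9 bp
  84–111 → 28 bp
Sorted largest to smallest: 28, 25, 22, 10, 9, 9, 8 bp.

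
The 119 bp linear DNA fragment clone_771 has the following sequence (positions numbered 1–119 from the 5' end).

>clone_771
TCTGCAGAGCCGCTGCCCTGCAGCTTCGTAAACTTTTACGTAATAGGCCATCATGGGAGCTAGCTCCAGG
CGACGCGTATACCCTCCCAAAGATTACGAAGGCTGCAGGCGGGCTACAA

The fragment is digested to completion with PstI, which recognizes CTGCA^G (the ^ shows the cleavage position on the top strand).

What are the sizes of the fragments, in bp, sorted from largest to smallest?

85, 16, 12, 6 bp

PstI sites (CTGCAG) start at positions 2, 18, 103.
PstI cuts after base 5 of each site (before the last base), so after positions 6, 22, 107.
Linear molecule, 3 cuts → 4 fragments:
  1–6 → 6 bp
  7–22 → 16 bp
  23–107 → 85 bp
  108–119 → 12 bp
Sorted largest to smallest: 85, 16, 12, 6 bp.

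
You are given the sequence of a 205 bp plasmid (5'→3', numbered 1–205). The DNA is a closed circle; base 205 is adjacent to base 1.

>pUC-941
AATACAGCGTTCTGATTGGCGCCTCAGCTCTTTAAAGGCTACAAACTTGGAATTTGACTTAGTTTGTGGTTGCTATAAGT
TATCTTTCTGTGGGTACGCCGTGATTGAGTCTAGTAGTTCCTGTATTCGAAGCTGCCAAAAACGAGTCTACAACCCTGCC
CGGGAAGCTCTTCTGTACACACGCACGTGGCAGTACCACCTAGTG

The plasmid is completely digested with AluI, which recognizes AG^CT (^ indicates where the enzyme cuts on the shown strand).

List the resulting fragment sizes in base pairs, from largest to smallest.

AluI sites (AGCT) start at positions 26, 131, 166.
AluI cuts after base 2 of each site, so after positions 27, 132, 167.
Circular molecule, 3 cuts → 3 fragments:
  28–132 → 105 bp
  133–167 → 35 bp
  168–205 then 1–27 → 38 + 27 = 65 bp
Sorted largest to smallest: 105, 65, 35 bp.

105, 65, 35 bp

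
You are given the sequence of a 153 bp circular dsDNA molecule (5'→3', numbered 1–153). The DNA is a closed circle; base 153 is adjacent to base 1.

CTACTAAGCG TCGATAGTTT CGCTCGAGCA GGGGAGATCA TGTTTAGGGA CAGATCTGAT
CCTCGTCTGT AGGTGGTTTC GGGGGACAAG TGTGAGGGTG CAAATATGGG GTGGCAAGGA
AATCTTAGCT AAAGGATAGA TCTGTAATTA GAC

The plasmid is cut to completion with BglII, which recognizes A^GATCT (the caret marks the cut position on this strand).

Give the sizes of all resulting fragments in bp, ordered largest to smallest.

BglII sites (AGATCT) start at positions 52, 138.
BglII cuts after the first base of each site, so after positions 52, 138.
Circular molecule, 2 cuts → 2 fragments:
  53–138 → 86 bp
  139–153 then 1–52 → 15 + 52 = 67 bp
Sorted largest to smallest: 86, 67 bp.

86, 67 bp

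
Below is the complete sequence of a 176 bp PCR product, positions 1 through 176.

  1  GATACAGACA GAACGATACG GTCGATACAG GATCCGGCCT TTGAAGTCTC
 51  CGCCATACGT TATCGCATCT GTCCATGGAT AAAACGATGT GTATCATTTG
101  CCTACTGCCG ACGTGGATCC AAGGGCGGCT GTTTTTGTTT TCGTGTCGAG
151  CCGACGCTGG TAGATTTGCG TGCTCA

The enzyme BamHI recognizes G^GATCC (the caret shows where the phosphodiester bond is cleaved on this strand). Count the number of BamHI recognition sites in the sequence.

2

GGATCC occurs starting at positions 30, 115.
BamHI cuts at 2 sites.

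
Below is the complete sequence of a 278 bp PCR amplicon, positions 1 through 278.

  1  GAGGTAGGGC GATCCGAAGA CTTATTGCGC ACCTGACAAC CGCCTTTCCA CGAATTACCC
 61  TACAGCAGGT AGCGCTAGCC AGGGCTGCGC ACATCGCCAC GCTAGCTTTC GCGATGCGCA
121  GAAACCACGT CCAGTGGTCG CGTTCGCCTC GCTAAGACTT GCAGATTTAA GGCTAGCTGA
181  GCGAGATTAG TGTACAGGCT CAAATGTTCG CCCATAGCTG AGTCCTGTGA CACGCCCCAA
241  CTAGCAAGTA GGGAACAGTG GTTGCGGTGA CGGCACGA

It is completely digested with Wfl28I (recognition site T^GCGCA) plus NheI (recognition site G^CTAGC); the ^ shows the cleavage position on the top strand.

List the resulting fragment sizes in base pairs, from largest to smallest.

106, 57, 48, 26, 15, 14, 12 bp

Wfl28I sites (TGCGCA) start at positions 26, 86, 115.
Wfl28I cuts after the first base of each site, so after positions 26, 86, 115.
NheI sites (GCTAGC) start at positions 74, 101, 172.
NheI cuts after the first base of each site, so after positions 74, 101, 172.
Combined cut positions: 26, 74, 86, 101, 115, 172.
Linear molecule, 6 cuts → 7 fragments:
  1–26 → 26 bp
  27–74 → 48 bp
  75–86 → 12 bp
  87–101 → 15 bp
  102–115 → 14 bp
  116–172 → 57 bp
  173–278 → 106 bp
Sorted largest to smallest: 106, 57, 48, 26, 15, 14, 12 bp.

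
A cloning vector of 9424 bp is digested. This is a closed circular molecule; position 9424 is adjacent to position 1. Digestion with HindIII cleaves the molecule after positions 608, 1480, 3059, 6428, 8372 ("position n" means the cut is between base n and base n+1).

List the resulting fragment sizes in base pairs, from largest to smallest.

Circular molecule, 5 cuts → 5 fragments:
  1480 − 608 = 872 bp
  3059 − 1480 = 1579 bp
  6428 − 3059 = 3369 bp
  8372 − 6428 = 1944 bp
  wrap: 9424 − 8372 + 608 = 1660 bp
Sorted largest to smallest: 3369, 1944, 1660, 1579, 872 bp.

3369, 1944, 1660, 1579, 872 bp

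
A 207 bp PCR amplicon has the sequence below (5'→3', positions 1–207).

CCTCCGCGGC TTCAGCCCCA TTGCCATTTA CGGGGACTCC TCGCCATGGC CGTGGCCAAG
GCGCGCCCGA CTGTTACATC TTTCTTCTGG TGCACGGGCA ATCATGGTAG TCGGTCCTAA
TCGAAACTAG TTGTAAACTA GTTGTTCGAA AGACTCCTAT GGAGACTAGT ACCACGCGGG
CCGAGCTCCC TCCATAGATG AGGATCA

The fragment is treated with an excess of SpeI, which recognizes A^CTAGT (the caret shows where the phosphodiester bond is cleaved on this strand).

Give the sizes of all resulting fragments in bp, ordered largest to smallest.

SpeI sites (ACTAGT) start at positions 126, 137, 165.
SpeI cuts after the first base of each site, so after positions 126, 137, 165.
Linear molecule, 3 cuts → 4 fragments:
  1–126 → 126 bp
  127–137 → 11 bp
  138–165 → 28 bp
  166–207 → 42 bp
Sorted largest to smallest: 126, 42, 28, 11 bp.

126, 42, 28, 11 bp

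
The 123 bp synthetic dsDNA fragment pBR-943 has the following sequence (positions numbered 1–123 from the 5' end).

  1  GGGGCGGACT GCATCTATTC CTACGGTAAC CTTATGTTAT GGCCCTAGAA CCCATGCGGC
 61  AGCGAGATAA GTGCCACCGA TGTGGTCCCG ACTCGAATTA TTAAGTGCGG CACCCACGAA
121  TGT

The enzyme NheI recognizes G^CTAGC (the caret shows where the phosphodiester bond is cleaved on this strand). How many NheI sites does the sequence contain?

0

No occurrence of GCTAGC is present in the sequence.
NheI does not cut: 0 sites.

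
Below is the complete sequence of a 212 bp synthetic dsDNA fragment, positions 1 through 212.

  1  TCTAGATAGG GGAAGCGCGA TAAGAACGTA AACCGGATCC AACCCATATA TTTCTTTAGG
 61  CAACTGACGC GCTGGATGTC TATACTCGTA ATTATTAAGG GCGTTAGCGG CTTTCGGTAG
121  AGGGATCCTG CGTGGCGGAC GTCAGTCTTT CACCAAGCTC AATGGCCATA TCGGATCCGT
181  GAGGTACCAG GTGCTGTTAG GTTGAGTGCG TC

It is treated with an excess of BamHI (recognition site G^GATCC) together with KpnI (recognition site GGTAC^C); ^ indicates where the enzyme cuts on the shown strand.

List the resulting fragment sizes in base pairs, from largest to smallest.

88, 50, 35, 25, 14 bp

BamHI sites (GGATCC) start at positions 35, 123, 173.
BamHI cuts after the first base of each site, so after positions 35, 123, 173.
The KpnI site (GGTACC) starts at position 183.
KpnI cuts after base 5 of each site (before the last base), so after position 187.
Combined cut positions: 35, 123, 173, 187.
Linear molecule, 4 cuts → 5 fragments:
  1–35 → 35 bp
  36–123 → 88 bp
  124–173 → 50 bp
  174–187 → 14 bp
  188–212 → 25 bp
Sorted largest to smallest: 88, 50, 35, 25, 14 bp.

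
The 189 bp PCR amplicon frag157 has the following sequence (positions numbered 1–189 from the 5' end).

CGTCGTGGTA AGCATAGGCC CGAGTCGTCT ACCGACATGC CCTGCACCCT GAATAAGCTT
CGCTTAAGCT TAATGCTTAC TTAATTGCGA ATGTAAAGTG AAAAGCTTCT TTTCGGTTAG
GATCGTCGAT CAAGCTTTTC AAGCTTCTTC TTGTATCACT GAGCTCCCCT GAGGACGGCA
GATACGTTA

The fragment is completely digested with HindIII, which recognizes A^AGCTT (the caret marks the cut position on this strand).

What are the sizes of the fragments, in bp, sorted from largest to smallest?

HindIII sites (AAGCTT) start at positions 55, 66, 103, 132, 141.
HindIII cuts after the first base of each site, so after positions 55, 66, 103, 132, 141.
Linear molecule, 5 cuts → 6 fragments:
  1–55 → 55 bp
  56–66 → 11 bp
  67–103 → 37 bp
  104–132 → 29 bp
  133–141 → 9 bp
  142–189 → 48 bp
Sorted largest to smallest: 55, 48, 37, 29, 11, 9 bp.

55, 48, 37, 29, 11, 9 bp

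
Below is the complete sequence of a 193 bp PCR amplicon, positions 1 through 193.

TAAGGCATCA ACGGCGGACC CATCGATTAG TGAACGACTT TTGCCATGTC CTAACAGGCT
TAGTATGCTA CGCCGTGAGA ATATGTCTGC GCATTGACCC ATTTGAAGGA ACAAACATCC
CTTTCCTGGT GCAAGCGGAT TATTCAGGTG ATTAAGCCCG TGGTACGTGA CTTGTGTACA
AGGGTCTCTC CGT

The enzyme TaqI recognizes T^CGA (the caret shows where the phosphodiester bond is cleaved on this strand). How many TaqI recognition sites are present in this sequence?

TCGA occurs starting at position 23.
TaqI cuts at 1 site.

1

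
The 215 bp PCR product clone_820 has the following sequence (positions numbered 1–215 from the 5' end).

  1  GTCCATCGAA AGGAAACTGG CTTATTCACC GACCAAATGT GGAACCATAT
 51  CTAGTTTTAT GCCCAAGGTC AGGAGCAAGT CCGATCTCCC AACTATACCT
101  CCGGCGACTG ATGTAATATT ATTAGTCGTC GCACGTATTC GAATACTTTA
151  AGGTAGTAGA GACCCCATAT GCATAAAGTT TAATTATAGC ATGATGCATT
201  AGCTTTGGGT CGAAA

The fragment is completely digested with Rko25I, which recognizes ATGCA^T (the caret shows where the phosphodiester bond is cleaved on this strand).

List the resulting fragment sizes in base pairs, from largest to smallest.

Rko25I sites (ATGCAT) start at positions 169, 194.
Rko25I cuts after base 5 of each site (before the last base), so after positions 173, 198.
Linear molecule, 2 cuts → 3 fragments:
  1–173 → 173 bp
  174–198 → 25 bp
  199–215 → 17 bp
Sorted largest to smallest: 173, 25, 17 bp.

173, 25, 17 bp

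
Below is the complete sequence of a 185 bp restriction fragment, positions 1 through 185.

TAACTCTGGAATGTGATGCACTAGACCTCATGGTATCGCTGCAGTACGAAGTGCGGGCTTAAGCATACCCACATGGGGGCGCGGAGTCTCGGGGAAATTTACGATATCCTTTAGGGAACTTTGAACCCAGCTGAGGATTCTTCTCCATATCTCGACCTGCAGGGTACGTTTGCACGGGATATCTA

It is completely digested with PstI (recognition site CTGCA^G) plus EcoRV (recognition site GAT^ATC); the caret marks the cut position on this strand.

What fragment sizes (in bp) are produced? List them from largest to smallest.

62, 56, 43, 19, 5 bp

PstI sites (CTGCAG) start at positions 39, 157.
PstI cuts after base 5 of each site (before the last base), so after positions 43, 161.
EcoRV sites (GATATC) start at positions 103, 178.
EcoRV cuts after base 3 of each site, so after positions 105, 180.
Combined cut positions: 43, 105, 161, 180.
Linear molecule, 4 cuts → 5 fragments:
  1–43 → 43 bp
  44–105 → 62 bp
  106–161 → 56 bp
  162–180 → 19 bp
  181–185 → 5 bp
Sorted largest to smallest: 62, 56, 43, 19, 5 bp.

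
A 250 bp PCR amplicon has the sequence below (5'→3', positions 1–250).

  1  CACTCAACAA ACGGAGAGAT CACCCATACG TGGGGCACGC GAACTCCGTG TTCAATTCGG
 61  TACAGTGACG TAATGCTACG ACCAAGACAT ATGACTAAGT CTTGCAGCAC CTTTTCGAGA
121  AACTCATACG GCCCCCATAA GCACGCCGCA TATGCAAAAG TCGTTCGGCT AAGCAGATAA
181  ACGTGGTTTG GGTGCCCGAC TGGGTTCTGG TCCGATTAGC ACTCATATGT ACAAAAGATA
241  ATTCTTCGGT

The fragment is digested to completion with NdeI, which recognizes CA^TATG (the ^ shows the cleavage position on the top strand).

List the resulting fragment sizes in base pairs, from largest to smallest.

NdeI sites (CATATG) start at positions 88, 149, 224.
NdeI cuts after base 2 of each site, so after positions 89, 150, 225.
Linear molecule, 3 cuts → 4 fragments:
  1–89 → 89 bp
  90–150 → 61 bp
  151–225 → 75 bp
  226–250 → 25 bp
Sorted largest to smallest: 89, 75, 61, 25 bp.

89, 75, 61, 25 bp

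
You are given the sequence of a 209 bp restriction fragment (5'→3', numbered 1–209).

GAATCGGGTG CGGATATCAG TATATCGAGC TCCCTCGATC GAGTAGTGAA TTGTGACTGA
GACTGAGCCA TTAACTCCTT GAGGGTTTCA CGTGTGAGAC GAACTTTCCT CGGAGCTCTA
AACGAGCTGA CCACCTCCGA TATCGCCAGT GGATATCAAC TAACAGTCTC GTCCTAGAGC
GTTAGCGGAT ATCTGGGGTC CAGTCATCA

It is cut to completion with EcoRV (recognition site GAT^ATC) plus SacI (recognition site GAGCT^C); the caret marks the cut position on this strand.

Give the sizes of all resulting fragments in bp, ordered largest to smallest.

EcoRV sites (GATATC) start at positions 13, 139, 152, 188.
EcoRV cuts after base 3 of each site, so after positions 15, 141, 154, 190.
SacI sites (GAGCTC) start at positions 27, 113.
SacI cuts after base 5 of each site (before the last base), so after positions 31, 117.
Combined cut positions: 15, 31, 117, 141, 154, 190.
Linear molecule, 6 cuts → 7 fragments:
  1–15 → 15 bp
  16–31 → 16 bp
  32–117 → 86 bp
  118–141 → 24 bp
  142–154 → 13 bp
  155–190 → 36 bp
  191–209 → 19 bp
Sorted largest to smallest: 86, 36, 24, 19, 16, 15, 13 bp.

86, 36, 24, 19, 16, 15, 13 bp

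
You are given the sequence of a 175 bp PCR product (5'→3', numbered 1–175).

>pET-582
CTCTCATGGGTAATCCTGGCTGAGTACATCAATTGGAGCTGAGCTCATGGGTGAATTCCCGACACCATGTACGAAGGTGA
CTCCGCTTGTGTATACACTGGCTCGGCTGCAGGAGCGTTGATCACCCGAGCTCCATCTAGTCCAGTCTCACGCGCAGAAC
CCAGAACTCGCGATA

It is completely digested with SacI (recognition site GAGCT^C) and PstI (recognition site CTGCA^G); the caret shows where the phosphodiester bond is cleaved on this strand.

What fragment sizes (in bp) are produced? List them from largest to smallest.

66, 45, 43, 21 bp

SacI sites (GAGCTC) start at positions 41, 128.
SacI cuts after base 5 of each site (before the last base), so after positions 45, 132.
The PstI site (CTGCAG) starts at position 107.
PstI cuts after base 5 of each site (before the last base), so after position 111.
Combined cut positions: 45, 111, 132.
Linear molecule, 3 cuts → 4 fragments:
  1–45 → 45 bp
  46–111 → 66 bp
  112–132 → 21 bp
  133–175 → 43 bp
Sorted largest to smallest: 66, 45, 43, 21 bp.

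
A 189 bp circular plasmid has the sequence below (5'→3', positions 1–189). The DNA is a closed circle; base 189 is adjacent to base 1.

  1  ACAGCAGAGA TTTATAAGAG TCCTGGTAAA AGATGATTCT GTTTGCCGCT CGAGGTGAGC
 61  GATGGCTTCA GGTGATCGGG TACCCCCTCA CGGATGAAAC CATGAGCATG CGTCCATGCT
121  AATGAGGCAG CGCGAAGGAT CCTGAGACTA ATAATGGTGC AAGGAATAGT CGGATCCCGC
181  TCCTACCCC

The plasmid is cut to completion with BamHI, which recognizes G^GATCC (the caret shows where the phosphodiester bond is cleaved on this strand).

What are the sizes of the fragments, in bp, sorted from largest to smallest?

BamHI sites (GGATCC) start at positions 137, 172.
BamHI cuts after the first base of each site, so after positions 137, 172.
Circular molecule, 2 cuts → 2 fragments:
  138–172 → 35 bp
  173–189 then 1–137 → 17 + 137 = 154 bp
Sorted largest to smallest: 154, 35 bp.

154, 35 bp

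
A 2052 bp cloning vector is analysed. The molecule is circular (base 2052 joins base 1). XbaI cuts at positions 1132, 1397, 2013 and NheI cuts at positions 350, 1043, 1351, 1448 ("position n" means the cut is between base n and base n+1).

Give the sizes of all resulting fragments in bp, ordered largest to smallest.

693, 565, 389, 219, 89, 51, 46 bp

Combined cut positions (sorted): 350, 1043, 1132, 1351, 1397, 1448, 2013.
Circular molecule, 7 cuts → 7 fragments:
  1043 − 350 = 693 bp
  1132 − 1043 = 89 bp
  1351 − 1132 = 219 bp
  1397 − 1351 = 46 bp
  1448 − 1397 = 51 bp
  2013 − 1448 = 565 bp
  wrap: 2052 − 2013 + 350 = 389 bp
Sorted largest to smallest: 693, 565, 389, 219, 89, 51, 46 bp.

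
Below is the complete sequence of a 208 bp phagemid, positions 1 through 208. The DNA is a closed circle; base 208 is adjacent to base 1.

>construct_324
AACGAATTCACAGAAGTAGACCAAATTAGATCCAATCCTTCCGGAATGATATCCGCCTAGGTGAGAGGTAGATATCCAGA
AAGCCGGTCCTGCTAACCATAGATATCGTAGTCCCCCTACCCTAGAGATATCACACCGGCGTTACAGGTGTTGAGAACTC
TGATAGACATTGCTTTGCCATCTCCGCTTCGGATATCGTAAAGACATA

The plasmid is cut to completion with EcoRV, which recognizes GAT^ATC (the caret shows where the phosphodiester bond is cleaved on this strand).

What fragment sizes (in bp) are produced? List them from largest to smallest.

EcoRV sites (GATATC) start at positions 48, 71, 102, 127, 192.
EcoRV cuts after base 3 of each site, so after positions 50, 73, 104, 129, 194.
Circular molecule, 5 cuts → 5 fragments:
  51–73 → 23 bp
  74–104 → 31 bp
  105–129 → 25 bp
  130–194 → 65 bp
  195–208 then 1–50 → 14 + 50 = 64 bp
Sorted largest to smallest: 65, 64, 31, 25, 23 bp.

65, 64, 31, 25, 23 bp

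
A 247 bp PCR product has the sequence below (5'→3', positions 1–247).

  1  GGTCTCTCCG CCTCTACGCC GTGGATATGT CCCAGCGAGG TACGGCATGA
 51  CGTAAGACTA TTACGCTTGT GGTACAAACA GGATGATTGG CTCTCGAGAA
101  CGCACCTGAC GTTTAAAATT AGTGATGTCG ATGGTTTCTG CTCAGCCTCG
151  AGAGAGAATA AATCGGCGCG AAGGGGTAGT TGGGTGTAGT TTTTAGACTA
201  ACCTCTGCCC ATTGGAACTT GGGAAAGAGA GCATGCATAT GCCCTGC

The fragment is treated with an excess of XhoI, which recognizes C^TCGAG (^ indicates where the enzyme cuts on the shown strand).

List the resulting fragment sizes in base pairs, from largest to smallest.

100, 93, 54 bp

XhoI sites (CTCGAG) start at positions 93, 147.
XhoI cuts after the first base of each site, so after positions 93, 147.
Linear molecule, 2 cuts → 3 fragments:
  1–93 → 93 bp
  94–147 → 54 bp
  148–247 → 100 bp
Sorted largest to smallest: 100, 93, 54 bp.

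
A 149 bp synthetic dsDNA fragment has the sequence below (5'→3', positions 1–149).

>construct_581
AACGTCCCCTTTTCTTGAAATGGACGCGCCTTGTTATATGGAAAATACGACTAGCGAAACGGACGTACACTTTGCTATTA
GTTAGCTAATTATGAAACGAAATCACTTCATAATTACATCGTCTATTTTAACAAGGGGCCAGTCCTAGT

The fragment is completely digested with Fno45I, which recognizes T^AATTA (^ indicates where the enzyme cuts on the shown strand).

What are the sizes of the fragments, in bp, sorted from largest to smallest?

Fno45I sites (TAATTA) start at positions 87, 111.
Fno45I cuts after the first base of each site, so after positions 87, 111.
Linear molecule, 2 cuts → 3 fragments:
  1–87 → 87 bp
  88–111 → 24 bp
  112–149 → 38 bp
Sorted largest to smallest: 87, 38, 24 bp.

87, 38, 24 bp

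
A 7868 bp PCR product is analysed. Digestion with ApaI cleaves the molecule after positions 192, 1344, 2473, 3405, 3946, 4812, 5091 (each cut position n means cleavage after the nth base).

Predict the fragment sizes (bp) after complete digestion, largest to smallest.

2777, 1152, 1129, 932, 866, 541, 279, 192 bp

Linear molecule, 7 cuts → 8 fragments:
  192 − 0 = 192 bp
  1344 − 192 = 1152 bp
  2473 − 1344 = 1129 bp
  3405 − 2473 = 932 bp
  3946 − 3405 = 541 bp
  4812 − 3946 = 866 bp
  5091 − 4812 = 279 bp
  7868 − 5091 = 2777 bp
Sorted largest to smallest: 2777, 1152, 1129, 932, 866, 541, 279, 192 bp.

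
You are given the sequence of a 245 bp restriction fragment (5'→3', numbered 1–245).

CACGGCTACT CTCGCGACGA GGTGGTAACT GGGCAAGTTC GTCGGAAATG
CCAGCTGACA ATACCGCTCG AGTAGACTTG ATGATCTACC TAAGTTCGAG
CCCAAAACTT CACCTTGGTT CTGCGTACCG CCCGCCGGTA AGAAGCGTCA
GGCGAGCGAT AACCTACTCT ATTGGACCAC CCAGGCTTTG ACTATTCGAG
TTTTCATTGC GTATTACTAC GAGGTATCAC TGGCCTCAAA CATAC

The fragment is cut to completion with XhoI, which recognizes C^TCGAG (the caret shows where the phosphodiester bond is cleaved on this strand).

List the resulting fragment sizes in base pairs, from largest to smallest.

The XhoI site (CTCGAG) starts at position 67.
XhoI cuts after the first base of each site, so after position 67.
Linear molecule, 1 cut → 2 fragments:
  1–67 → 67 bp
  68–245 → 178 bp
Sorted largest to smallest: 178, 67 bp.

178, 67 bp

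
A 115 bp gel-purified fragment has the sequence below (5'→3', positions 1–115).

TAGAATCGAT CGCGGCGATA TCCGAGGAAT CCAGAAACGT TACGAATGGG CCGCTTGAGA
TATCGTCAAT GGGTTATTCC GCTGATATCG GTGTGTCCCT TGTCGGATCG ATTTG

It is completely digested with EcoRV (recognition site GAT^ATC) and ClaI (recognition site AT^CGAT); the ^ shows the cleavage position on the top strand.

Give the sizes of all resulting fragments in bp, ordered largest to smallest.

42, 25, 22, 13, 7, 6 bp

EcoRV sites (GATATC) start at positions 17, 59, 84.
EcoRV cuts after base 3 of each site, so after positions 19, 61, 86.
ClaI sites (ATCGAT) start at positions 5, 107.
ClaI cuts after base 2 of each site, so after positions 6, 108.
Combined cut positions: 6, 19, 61, 86, 108.
Linear molecule, 5 cuts → 6 fragments:
  1–6 → 6 bp
  7–19 → 13 bp
  20–61 → 42 bp
  62–86 → 25 bp
  87–108 → 22 bp
  109–115 → 7 bp
Sorted largest to smallest: 42, 25, 22, 13, 7, 6 bp.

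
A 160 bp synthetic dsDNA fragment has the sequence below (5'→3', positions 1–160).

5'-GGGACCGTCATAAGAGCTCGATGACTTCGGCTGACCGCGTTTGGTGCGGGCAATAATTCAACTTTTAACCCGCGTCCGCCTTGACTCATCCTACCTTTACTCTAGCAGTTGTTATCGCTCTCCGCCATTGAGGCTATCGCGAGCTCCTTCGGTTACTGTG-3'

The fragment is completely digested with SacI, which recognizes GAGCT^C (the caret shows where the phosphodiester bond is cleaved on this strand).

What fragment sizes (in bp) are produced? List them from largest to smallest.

SacI sites (GAGCTC) start at positions 14, 141.
SacI cuts after base 5 of each site (before the last base), so after positions 18, 145.
Linear molecule, 2 cuts → 3 fragments:
  1–18 → 18 bp
  19–145 → 127 bp
  146–160 → 15 bp
Sorted largest to smallest: 127, 18, 15 bp.

127, 18, 15 bp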